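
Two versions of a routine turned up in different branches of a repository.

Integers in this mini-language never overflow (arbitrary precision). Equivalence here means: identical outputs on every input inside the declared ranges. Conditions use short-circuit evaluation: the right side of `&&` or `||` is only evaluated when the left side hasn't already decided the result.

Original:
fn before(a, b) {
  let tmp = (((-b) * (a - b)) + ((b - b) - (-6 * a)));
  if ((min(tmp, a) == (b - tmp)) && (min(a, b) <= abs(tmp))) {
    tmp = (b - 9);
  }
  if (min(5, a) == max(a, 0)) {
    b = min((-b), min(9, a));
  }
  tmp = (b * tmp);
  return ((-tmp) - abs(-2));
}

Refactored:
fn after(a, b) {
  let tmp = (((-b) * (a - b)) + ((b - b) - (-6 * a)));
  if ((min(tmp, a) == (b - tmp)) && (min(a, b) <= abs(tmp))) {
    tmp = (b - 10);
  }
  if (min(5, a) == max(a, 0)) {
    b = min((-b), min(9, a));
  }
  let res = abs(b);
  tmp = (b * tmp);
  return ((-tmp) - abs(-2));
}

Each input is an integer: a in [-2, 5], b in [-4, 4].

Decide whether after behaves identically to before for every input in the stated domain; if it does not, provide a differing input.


The rewrite breaks on a=0, b=1, where the results are -10 and -11.
before: tmp = 1; ((min(tmp, a) == (b - tmp)) && (min(a, b) <= abs(tmp))) -> true; tmp = -8; (min(5, a) == max(a, 0)) -> true; b = -1; tmp = 8; return -10
after: tmp = 1; ((min(tmp, a) == (b - tmp)) && (min(a, b) <= abs(tmp))) -> true; tmp = -9; (min(5, a) == max(a, 0)) -> true; b = -1; res = 1; tmp = 9; return -11
verdict: not equivalent; witness: a=0, b=1


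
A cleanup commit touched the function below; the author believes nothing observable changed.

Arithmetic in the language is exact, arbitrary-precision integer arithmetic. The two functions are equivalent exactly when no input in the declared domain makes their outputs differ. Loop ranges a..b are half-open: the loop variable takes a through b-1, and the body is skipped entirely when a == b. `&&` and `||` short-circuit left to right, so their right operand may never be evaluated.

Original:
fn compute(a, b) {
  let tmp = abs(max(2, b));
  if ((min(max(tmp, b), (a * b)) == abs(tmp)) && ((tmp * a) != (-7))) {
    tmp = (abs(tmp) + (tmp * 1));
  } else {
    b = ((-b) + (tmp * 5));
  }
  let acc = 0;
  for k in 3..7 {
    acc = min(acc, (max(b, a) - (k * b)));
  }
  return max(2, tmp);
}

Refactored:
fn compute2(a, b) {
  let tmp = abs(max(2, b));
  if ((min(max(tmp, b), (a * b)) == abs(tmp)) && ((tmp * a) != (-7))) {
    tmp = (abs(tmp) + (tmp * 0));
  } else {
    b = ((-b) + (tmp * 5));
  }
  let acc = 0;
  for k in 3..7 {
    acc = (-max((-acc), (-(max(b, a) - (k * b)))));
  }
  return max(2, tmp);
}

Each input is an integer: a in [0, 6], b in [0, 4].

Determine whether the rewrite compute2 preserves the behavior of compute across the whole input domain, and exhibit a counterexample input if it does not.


At a=1, b=2: compute gives 4, compute2 gives 2.
verdict: not equivalent; witness: a=1, b=2


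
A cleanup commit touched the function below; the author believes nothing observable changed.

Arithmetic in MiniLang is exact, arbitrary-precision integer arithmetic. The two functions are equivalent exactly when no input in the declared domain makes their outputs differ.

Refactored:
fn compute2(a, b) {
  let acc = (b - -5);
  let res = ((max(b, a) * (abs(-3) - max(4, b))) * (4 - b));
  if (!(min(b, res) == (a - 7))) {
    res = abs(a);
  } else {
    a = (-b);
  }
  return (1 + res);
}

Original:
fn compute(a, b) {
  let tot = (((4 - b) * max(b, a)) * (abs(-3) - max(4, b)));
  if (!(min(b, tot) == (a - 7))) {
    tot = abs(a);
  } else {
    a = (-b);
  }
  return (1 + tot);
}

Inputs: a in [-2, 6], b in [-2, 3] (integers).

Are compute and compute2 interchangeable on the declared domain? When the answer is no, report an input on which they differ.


The two are interchangeable: statement counts differ; constant usage differs; arithmetic usage differs; local variable names differ, and every declared input agrees.
One worked example (a=4, b=3) — compute: tot becomes -4; next (!(min(b, tot) == (a - 7))) evaluates to true; next tot becomes 4; next final value 5; compute2: acc becomes 8; next res becomes -4; next (!(min(b, res) == (a - 7))) evaluates to true; next res becomes 4; next final value 5; agreement on 5.
Checked all 54 inputs in the declared domain: the outputs agree on every one.
verdict: equivalent


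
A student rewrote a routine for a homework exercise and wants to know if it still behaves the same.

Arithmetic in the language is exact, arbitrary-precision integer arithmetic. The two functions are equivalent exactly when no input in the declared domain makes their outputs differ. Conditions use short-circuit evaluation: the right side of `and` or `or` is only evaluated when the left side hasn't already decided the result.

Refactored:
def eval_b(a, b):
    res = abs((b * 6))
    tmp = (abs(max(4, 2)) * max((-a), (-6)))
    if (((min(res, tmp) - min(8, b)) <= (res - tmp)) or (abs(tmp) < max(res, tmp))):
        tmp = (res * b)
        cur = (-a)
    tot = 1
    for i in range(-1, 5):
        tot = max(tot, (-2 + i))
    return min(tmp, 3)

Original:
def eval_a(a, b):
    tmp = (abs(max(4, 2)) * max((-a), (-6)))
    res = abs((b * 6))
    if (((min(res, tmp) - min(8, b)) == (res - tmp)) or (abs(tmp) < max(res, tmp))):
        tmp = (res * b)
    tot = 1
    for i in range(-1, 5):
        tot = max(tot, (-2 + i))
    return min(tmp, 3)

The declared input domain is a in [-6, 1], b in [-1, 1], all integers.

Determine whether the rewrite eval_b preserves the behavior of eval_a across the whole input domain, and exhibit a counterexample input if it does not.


Evaluate both at a=1, b=0.
eval_a: tmp = -4; res = 0; (((min(res, tmp) - min(8, b)) == (res - tmp)) or (abs(tmp) < max(res, tmp))) -> false; tot = 1; [i=-1]; tot = 1; [i=0]; tot = 1; [i=1]; tot = 1; [i=2]; tot = 1; [i=3]; tot = 1; [i=4]; tot = 2; return -4
eval_b: res = 0; tmp = -4; (((min(res, tmp) - min(8, b)) <= (res - tmp)) or (abs(tmp) < max(res, tmp))) -> true; tmp = 0; cur = -1; tot = 1; [i=-1]; tot = 1; [i=0]; tot = 1; [i=1]; tot = 1; [i=2]; tot = 1; [i=3]; tot = 1; [i=4]; tot = 2; return 0
-4 vs 0 — the two versions disagree here.
verdict: not equivalent; witness: a=1, b=0


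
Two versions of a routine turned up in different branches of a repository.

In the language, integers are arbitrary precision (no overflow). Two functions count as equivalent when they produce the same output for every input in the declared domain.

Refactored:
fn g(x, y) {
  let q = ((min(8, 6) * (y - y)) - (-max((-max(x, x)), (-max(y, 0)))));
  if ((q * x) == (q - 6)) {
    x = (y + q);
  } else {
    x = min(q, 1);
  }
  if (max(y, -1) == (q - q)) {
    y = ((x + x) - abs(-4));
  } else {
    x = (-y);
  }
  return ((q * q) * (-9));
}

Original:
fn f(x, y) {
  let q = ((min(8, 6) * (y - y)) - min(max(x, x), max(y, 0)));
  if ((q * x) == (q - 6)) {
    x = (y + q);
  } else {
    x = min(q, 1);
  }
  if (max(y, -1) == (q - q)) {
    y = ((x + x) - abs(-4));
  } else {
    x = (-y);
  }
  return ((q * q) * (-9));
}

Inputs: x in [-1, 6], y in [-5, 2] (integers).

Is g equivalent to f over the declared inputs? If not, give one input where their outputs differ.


Side by side, the visible changes include: min/max/abs usage differs.
As a probe, take x=4, y=-3: f runs q becomes 0; next ((q * x) == (q - 6)) evaluates to false; next x becomes 0; next (max(y, -1) == (q - q)) evaluates to false; next x becomes 3; next final value 0; g runs q becomes 0; next ((q * x) == (q - 6)) evaluates to false; next x becomes 0; next (max(y, -1) == (q - q)) evaluates to false; next x becomes 3; next final value 0; both end at 0.
Checked all 64 inputs in the declared domain: the outputs agree on every one.
verdict: equivalent


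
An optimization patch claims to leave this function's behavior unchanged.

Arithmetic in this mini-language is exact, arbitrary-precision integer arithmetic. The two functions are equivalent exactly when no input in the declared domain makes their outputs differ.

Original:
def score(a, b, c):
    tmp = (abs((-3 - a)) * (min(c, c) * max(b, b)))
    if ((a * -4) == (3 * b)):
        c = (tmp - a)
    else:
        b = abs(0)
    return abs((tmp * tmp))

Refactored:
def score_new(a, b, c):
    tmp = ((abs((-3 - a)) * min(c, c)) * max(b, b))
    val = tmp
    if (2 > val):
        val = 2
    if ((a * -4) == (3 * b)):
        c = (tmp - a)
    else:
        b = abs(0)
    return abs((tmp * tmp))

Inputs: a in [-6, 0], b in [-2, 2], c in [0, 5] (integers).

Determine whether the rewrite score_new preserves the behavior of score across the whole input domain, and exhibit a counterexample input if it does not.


Differences: branching structure differs; and comparison usage differs; and constant usage differs; and statement counts differ; and local variable names differ — yet all 210 inputs agree.
verdict: equivalent


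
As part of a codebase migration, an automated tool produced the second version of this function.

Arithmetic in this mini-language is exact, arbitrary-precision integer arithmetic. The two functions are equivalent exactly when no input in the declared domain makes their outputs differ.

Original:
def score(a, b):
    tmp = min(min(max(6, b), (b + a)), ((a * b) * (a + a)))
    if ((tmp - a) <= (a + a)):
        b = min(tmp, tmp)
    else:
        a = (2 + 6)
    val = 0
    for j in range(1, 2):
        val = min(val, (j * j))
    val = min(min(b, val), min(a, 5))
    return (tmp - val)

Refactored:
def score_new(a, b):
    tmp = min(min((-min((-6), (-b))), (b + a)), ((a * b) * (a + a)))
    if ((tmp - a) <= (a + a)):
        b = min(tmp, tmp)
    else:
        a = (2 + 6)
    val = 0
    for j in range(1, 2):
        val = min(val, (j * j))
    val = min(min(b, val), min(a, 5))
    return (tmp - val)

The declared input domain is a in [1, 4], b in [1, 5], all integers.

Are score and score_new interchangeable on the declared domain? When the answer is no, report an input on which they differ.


The two versions differ — the changes include min/max/abs usage differs.
One worked example (a=2, b=5) — score: tmp=6, then ((tmp - a) <= (a + a)) is true, then b=6, then val=0, then (j=1), then val=0, then val=0, then returns 6; score_new: tmp=6, then ((tmp - a) <= (a + a)) is true, then b=6, then val=0, then (j=1), then val=0, then val=0, then returns 6; agreement on 6.
Sweeping the whole domain (20 inputs) finds no disagreement.
verdict: equivalent


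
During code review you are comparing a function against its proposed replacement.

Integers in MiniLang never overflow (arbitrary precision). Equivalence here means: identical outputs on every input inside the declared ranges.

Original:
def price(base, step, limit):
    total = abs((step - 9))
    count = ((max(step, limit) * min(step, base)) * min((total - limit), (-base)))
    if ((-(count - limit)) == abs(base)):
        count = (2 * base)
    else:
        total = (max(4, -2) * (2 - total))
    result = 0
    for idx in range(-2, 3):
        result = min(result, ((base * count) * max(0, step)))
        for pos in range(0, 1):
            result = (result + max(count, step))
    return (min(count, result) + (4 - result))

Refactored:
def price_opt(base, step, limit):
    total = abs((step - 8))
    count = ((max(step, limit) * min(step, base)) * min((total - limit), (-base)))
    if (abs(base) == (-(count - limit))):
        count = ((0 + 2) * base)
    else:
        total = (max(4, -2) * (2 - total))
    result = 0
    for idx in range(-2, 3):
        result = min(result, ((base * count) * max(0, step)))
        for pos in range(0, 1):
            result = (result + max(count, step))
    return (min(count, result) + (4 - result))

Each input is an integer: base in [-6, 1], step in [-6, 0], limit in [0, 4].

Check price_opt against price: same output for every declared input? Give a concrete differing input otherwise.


There is a counterexample at base=-6, step=-1, limit=4: -135 on one side, -111 on the other.
price: total = 10; count = -144; ((-(count - limit)) == abs(base)) -> false; total = -32; result = 0; [idx=-2]; result = 0; [pos=0]; result = -1; [idx=-1]; result = -1; [pos=0]; result = -2; [idx=0]; result = -2; [pos=0]; result = -3; [idx=1]; result = -3; [pos=0]; result = -4; [idx=2]; result = -4; [pos=0]; result = -5; return -135
price_opt: total = 9; count = -120; (abs(base) == (-(count - limit))) -> false; total = -28; result = 0; [idx=-2]; result = 0; [pos=0]; result = -1; [idx=-1]; result = -1; [pos=0]; result = -2; [idx=0]; result = -2; [pos=0]; result = -3; [idx=1]; result = -3; [pos=0]; result = -4; [idx=2]; result = -4; [pos=0]; result = -5; return -111
verdict: not equivalent; witness: base=-6, step=-1, limit=4


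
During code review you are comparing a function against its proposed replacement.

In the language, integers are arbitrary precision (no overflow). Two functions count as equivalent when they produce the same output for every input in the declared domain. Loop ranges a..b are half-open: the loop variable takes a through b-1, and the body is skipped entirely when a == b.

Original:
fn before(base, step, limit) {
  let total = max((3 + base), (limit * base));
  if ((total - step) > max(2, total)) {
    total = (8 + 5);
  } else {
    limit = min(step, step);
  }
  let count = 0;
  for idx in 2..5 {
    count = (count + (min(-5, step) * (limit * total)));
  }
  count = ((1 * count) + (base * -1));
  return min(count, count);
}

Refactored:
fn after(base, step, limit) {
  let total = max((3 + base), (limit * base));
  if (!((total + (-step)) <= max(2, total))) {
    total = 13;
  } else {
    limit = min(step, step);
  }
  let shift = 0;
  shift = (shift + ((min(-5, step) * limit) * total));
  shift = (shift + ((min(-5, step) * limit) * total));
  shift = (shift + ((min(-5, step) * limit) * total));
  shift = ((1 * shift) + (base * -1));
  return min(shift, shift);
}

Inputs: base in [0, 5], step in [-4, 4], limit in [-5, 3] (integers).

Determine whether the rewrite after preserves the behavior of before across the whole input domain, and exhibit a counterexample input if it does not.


Behavior is preserved: although arithmetic usage differs, loop structure differs, constant usage differs, statement counts differ, local variable names differ, comparison usage differs, boolean connective usage differs, min/max/abs usage differs, the outputs never diverge.
One worked example (base=0, step=0, limit=3) — before: total = 3; ((total - step) > max(2, total)) -> false; limit = 0; count = 0; [idx=2]; count = 0; [idx=3]; count = 0; [idx=4]; count = 0; count = 0; return 0; after: total = 3; (!((total + (-step)) <= max(2, total))) -> false; limit = 0; shift = 0; shift = 0; shift = 0; shift = 0; shift = 0; return 0; agreement on 0.
Sweeping the whole domain (486 inputs) finds no disagreement.
verdict: equivalent


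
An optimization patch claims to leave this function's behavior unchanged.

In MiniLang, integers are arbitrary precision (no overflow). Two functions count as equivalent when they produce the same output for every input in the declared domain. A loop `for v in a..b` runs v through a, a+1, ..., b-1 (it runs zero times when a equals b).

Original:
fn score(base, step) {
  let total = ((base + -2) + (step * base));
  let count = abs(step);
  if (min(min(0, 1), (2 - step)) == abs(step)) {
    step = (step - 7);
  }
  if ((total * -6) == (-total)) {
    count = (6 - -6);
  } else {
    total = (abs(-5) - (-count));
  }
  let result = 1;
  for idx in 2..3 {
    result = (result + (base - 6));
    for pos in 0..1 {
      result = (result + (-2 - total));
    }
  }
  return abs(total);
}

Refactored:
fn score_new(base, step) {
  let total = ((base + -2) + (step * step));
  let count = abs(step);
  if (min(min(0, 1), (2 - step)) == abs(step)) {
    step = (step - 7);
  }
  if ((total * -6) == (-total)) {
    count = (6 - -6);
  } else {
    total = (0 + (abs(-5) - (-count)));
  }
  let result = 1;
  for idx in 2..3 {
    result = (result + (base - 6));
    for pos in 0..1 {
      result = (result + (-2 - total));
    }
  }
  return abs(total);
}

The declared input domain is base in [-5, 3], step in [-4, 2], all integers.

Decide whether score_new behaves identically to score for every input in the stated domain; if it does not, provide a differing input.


These are not equivalent — on base=-2, step=2 the outputs split (7 vs 0).
score: total=-8, then count=2, then (min(min(0, 1), (2 - step)) == abs(step)) is false, then ((total * -6) == (-total)) is false, then total=7, then result=1, then (idx=2), then result=-7, then (pos=0), then result=-16, then returns 7
score_new: total=0, then count=2, then (min(min(0, 1), (2 - step)) == abs(step)) is false, then ((total * -6) == (-total)) is true, then count=12, then result=1, then (idx=2), then result=-7, then (pos=0), then result=-9, then returns 0
verdict: not equivalent; witness: base=-2, step=2


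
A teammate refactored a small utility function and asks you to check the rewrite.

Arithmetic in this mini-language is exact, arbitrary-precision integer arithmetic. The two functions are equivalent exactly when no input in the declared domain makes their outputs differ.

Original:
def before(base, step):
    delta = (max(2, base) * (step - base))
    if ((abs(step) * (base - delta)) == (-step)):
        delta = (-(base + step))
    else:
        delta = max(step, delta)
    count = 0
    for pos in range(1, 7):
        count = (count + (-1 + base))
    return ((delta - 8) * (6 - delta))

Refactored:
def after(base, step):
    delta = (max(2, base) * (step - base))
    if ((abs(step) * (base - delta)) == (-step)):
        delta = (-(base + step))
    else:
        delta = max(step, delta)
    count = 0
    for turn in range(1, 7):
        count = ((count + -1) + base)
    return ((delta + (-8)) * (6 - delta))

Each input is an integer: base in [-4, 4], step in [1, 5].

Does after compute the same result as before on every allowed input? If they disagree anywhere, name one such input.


This is a faithful refactor — local variable names differ, plus arithmetic usage differs, but the computed results match everywhere.
Tracing base=-4, step=5: before: delta=18, then ((abs(step) * (base - delta)) == (-step)) is false, then delta=18, then count=0, then (pos=1), then count=-5, then (pos=2), then count=-10, then (pos=3), then count=-15, then (pos=4), then count=-20, then (pos=5), then count=-25, then (pos=6), then count=-30, then returns -120 | after: delta=18, then ((abs(step) * (base - delta)) == (-step)) is false, then delta=18, then count=0, then (turn=1), then count=-5, then (turn=2), then count=-10, then (turn=3), then count=-15, then (turn=4), then count=-20, then (turn=5), then count=-25, then (turn=6), then count=-30, then returns -120 — matching result -120.
Checked all 45 inputs in the declared domain: the outputs agree on every one.
verdict: equivalent


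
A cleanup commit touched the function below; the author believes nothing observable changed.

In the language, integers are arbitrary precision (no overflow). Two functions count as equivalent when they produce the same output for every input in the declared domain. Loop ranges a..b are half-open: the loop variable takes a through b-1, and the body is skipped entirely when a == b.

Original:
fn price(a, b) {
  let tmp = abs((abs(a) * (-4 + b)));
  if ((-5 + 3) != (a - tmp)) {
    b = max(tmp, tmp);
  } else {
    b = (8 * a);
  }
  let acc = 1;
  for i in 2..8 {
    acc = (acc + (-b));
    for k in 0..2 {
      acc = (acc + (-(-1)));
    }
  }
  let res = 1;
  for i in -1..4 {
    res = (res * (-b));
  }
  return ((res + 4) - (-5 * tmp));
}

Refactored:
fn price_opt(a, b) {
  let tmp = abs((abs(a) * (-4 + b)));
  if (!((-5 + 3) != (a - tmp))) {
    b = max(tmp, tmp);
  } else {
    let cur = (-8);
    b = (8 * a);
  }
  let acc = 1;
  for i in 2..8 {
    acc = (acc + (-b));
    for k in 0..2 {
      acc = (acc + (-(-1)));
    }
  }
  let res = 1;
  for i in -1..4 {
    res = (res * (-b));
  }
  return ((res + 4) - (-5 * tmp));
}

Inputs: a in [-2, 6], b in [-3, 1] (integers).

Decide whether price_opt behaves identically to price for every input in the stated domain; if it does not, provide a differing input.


At a=-2, b=-3: price gives -537750, price_opt gives 1048650.
verdict: not equivalent; witness: a=-2, b=-3


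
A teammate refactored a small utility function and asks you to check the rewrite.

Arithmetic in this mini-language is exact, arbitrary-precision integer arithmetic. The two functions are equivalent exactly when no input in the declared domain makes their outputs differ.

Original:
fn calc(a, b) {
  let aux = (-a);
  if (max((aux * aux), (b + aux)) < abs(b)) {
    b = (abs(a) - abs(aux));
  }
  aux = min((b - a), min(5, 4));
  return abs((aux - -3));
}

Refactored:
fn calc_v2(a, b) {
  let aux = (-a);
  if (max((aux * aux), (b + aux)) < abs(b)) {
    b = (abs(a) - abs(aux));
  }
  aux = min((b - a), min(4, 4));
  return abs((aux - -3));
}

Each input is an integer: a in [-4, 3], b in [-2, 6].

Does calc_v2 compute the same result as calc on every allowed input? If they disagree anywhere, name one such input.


The one real change (`5` became `4`) has no effect anywhere in the declared ranges.
Tracing a=-3, b=4: calc: aux := 3 | (max((aux * aux), (b + aux)) < abs(b)): false | aux := 4 | result 7 | calc_v2: aux := 3 | (max((aux * aux), (b + aux)) < abs(b)): false | aux := 4 | result 7 — matching result 7.
Checked all 72 inputs in the declared domain: the outputs agree on every one.
verdict: equivalent


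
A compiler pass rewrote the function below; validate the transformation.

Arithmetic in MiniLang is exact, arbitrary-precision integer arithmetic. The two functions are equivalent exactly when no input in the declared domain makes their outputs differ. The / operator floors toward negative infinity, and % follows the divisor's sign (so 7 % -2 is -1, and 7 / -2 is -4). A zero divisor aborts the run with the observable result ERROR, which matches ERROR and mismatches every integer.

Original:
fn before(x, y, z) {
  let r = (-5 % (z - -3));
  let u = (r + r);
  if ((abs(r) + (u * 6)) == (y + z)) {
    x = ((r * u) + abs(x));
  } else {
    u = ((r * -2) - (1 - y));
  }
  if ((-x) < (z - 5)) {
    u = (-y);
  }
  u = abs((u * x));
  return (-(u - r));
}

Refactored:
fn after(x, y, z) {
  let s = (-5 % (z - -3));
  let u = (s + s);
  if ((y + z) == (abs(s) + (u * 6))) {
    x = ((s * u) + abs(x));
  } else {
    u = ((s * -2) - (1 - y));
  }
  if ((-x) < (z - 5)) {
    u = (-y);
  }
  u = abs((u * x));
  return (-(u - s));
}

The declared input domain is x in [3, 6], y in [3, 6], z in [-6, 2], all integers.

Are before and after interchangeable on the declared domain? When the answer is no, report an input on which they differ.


The two versions differ — the changes include local variable names differ.
One worked example (x=3, y=3, z=2) — before: r=0, then u=0, then ((abs(r) + (u * 6)) == (y + z)) is false, then u=2, then ((-x) < (z - 5)) is false, then u=6, then returns -6; after: s=0, then u=0, then ((y + z) == (abs(s) + (u * 6))) is false, then u=2, then ((-x) < (z - 5)) is false, then u=6, then returns -6; agreement on -6.
Checked all 144 inputs in the declared domain: the outputs agree on every one.
verdict: equivalent


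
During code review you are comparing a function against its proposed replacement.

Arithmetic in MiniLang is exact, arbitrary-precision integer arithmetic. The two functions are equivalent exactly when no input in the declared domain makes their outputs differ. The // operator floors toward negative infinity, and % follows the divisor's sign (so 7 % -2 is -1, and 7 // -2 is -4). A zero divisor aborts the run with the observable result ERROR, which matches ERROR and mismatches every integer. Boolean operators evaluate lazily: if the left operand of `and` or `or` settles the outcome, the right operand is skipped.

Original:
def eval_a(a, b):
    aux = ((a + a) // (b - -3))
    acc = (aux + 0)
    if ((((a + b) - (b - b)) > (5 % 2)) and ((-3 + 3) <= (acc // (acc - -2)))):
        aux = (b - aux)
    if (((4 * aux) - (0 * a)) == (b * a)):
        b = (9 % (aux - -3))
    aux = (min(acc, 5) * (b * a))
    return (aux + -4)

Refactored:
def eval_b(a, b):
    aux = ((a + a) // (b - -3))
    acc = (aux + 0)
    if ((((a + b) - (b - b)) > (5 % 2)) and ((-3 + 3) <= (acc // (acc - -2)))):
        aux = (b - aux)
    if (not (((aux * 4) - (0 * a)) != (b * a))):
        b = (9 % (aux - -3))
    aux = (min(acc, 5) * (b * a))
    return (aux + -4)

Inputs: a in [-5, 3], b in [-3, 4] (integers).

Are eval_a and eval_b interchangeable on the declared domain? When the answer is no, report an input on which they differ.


Changes here: boolean connective usage differs, and comparison usage differs; the full 72-point sweep finds no disagreement.
verdict: equivalent


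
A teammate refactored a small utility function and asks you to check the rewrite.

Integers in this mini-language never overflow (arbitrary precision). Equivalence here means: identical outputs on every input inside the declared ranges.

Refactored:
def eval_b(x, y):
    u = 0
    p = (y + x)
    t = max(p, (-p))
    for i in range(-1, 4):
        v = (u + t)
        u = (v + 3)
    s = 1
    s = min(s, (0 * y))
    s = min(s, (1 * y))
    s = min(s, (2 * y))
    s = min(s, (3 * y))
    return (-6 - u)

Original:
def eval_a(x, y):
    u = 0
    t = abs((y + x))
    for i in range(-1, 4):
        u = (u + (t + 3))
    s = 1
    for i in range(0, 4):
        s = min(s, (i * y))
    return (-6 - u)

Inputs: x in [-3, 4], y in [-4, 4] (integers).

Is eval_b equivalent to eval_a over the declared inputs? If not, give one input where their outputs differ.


Reading the diff, among the changes: min/max/abs usage differs, and local variable names differ, and constant usage differs, and loop structure differs, and arithmetic usage differs, and statement counts differ.
Tracing x=0, y=0: eval_a: u = 0; t = 0; [i=-1]; u = 3; [i=0]; u = 6; [i=1]; u = 9; [i=2]; u = 12; [i=3]; u = 15; s = 1; [i=0]; s = 0; [i=1]; s = 0; [i=2]; s = 0; [i=3]; s = 0; return -21 | eval_b: u = 0; p = 0; t = 0; [i=-1]; v = 0; u = 3; [i=0]; v = 3; u = 6; [i=1]; v = 6; u = 9; [i=2]; v = 9; u = 12; [i=3]; v = 12; u = 15; s = 1; s = 0; s = 0; s = 0; s = 0; return -21 — matching result -21.
Every one of the 72 inputs gives matching results.
verdict: equivalent


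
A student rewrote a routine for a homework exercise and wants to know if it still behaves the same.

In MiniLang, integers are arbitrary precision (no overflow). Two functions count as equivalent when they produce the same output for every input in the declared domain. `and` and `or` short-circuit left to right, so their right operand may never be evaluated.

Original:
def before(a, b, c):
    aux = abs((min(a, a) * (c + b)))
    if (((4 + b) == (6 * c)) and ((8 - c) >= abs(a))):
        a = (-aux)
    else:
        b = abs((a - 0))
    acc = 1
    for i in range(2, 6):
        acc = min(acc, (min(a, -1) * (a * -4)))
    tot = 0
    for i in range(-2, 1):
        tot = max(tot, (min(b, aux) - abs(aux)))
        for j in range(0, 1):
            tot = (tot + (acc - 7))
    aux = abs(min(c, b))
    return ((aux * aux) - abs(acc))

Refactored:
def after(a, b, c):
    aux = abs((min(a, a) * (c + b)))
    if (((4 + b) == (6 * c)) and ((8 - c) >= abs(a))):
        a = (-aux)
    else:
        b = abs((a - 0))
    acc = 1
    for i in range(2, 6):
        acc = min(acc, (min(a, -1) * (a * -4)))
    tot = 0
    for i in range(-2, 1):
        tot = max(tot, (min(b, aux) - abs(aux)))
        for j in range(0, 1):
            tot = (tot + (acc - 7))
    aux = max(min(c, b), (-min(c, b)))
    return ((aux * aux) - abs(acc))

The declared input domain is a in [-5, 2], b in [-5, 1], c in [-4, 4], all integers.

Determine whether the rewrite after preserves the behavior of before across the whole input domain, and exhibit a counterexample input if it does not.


Side by side, the visible changes include: min/max/abs usage differs.
One worked example (a=1, b=-2, c=4) — before: aux = 2; (((4 + b) == (6 * c)) and ((8 - c) >= abs(a))) -> false; b = 1; acc = 1; [i=2]; acc = 1; [i=3]; acc = 1; [i=4]; acc = 1; [i=5]; acc = 1; tot = 0; [i=-2]; tot = 0; [j=0]; tot = -6; [i=-1]; tot = -1; [j=0]; tot = -7; [i=0]; tot = -1; [j=0]; tot = -7; aux = 1; return 0; after: aux = 2; (((4 + b) == (6 * c)) and ((8 - c) >= abs(a))) -> false; b = 1; acc = 1; [i=2]; acc = 1; [i=3]; acc = 1; [i=4]; acc = 1; [i=5]; acc = 1; tot = 0; [i=-2]; tot = 0; [j=0]; tot = -6; [i=-1]; tot = -1; [j=0]; tot = -7; [i=0]; tot = -1; [j=0]; tot = -7; aux = 1; return 0; agreement on 0.
Sweeping the whole domain (504 inputs) finds no disagreement.
verdict: equivalent


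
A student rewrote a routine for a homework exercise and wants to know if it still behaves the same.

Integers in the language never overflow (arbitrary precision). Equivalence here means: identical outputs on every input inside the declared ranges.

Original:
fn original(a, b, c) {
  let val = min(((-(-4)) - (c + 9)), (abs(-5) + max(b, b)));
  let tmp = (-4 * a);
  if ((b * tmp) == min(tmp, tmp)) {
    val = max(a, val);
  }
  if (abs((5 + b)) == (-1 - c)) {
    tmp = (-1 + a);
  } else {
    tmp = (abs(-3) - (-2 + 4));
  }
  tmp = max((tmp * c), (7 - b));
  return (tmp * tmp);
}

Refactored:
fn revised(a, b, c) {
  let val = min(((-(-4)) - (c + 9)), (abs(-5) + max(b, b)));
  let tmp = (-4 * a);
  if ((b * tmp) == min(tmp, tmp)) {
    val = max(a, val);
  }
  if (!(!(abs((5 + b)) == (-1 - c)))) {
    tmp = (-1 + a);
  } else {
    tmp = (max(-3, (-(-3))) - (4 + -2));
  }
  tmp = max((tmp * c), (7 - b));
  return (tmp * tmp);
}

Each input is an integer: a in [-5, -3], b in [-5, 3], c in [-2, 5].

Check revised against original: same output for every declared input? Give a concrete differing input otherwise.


Reading the diff, among the changes: boolean connective usage differs; constant usage differs; min/max/abs usage differs.
Tracing a=-3, b=-5, c=-1: original: val = -4; tmp = 12; ((b * tmp) == min(tmp, tmp)) -> false; (abs((5 + b)) == (-1 - c)) -> true; tmp = -4; tmp = 12; return 144 | revised: val = -4; tmp = 12; ((b * tmp) == min(tmp, tmp)) -> false; (!(!(abs((5 + b)) == (-1 - c)))) -> true; tmp = -4; tmp = 12; return 144 — matching result 144.
Checked all 216 inputs in the declared domain: the outputs agree on every one.
verdict: equivalent


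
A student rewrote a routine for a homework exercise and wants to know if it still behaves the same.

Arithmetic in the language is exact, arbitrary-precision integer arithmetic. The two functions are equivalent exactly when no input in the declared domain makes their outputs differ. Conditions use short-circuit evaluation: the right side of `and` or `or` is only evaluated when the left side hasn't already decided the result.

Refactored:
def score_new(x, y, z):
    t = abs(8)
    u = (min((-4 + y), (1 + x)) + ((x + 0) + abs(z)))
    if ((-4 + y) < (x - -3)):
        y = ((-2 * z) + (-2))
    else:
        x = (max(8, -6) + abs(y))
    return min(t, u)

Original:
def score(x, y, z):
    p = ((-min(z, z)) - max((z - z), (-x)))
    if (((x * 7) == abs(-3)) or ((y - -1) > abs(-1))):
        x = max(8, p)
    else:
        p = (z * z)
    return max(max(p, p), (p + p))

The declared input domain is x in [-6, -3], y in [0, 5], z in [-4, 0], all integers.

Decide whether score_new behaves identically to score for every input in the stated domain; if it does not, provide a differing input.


These are not equivalent — on x=-6, y=0, z=-4 the outputs split (32 vs -7).
score: p=-2, then (((x * 7) == abs(-3)) or ((y - -1) > abs(-1))) is false, then p=16, then returns 32
score_new: t=8, then u=-7, then ((-4 + y) < (x - -3)) is true, then y=6, then returns -7
verdict: not equivalent; witness: x=-6, y=0, z=-4


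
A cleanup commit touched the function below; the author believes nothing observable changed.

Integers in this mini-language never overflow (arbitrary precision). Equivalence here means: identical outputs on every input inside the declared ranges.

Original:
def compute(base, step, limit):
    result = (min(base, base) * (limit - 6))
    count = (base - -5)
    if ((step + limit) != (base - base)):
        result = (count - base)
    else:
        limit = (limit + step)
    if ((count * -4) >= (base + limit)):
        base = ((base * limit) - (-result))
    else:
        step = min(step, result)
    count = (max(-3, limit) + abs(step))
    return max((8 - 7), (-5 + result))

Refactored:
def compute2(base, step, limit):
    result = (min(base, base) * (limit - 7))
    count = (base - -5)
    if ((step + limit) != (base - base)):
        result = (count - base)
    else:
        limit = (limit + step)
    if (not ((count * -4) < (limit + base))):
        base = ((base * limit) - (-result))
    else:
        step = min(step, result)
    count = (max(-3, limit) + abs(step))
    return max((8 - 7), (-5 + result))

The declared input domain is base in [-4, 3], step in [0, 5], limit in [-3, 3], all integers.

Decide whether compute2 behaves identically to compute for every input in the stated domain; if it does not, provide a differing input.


There is a counterexample at base=-4, step=0, limit=0: 19 on one side, 23 on the other.
compute: result=24, then count=1, then ((step + limit) != (base - base)) is false, then limit=0, then ((count * -4) >= (base + limit)) is true, then base=24, then count=0, then returns 19
compute2: result=28, then count=1, then ((step + limit) != (base - base)) is false, then limit=0, then (not ((count * -4) < (limit + base))) is true, then base=28, then count=0, then returns 23
verdict: not equivalent; witness: base=-4, step=0, limit=0


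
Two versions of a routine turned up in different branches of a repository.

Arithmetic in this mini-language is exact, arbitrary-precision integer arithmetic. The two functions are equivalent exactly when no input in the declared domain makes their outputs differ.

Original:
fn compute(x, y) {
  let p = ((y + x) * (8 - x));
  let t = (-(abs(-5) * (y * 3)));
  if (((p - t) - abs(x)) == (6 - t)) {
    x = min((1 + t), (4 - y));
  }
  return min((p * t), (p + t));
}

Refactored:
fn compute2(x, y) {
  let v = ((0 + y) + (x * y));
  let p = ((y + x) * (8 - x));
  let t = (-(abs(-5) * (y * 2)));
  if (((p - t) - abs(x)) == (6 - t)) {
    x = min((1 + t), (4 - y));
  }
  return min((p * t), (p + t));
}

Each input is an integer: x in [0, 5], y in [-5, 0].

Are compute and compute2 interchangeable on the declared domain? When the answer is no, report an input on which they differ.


Not equivalent: x=0, y=-5 separates them (-3000 vs -2000).
compute: p=-40, then t=75, then (((p - t) - abs(x)) == (6 - t)) is false, then returns -3000
compute2: v=-5, then p=-40, then t=50, then (((p - t) - abs(x)) == (6 - t)) is false, then returns -2000
verdict: not equivalent; witness: x=0, y=-5


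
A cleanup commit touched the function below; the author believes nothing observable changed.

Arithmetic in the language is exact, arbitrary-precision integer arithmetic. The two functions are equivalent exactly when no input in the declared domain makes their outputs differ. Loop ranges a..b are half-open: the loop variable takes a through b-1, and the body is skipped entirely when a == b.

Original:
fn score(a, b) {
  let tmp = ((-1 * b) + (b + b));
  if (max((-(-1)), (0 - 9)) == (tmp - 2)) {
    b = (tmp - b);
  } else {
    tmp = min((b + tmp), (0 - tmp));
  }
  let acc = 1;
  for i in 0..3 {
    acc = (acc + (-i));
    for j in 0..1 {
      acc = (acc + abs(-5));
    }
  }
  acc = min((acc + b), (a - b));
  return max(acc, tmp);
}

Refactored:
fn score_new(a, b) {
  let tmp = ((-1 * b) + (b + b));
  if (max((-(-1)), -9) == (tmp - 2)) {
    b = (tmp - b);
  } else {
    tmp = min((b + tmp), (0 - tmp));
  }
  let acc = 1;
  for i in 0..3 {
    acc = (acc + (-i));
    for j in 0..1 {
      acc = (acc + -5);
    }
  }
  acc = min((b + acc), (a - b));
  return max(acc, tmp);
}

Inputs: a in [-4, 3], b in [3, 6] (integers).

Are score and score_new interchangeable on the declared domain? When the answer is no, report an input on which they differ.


Consider the input a=1, b=4.
score: tmp becomes 4; next (max((-(-1)), (0 - 9)) == (tmp - 2)) evaluates to false; next tmp becomes -4; next acc becomes 1; next at i=0:; next acc becomes 1; next at j=0:; next acc becomes 6; next at i=1:; next acc becomes 5; next at j=0:; next acc becomes 10; next at i=2:; next acc becomes 8; next at j=0:; next acc becomes 13; next acc becomes -3; next final value -3
score_new: tmp becomes 4; next (max((-(-1)), -9) == (tmp - 2)) evaluates to false; next tmp becomes -4; next acc becomes 1; next at i=0:; next acc becomes 1; next at j=0:; next acc becomes -4; next at i=1:; next acc becomes -5; next at j=0:; next acc becomes -10; next at i=2:; next acc becomes -12; next at j=0:; next acc becomes -17; next acc becomes -13; next final value -4
-3 != -4, so the rewrite changes behavior.
verdict: not equivalent; witness: a=1, b=4


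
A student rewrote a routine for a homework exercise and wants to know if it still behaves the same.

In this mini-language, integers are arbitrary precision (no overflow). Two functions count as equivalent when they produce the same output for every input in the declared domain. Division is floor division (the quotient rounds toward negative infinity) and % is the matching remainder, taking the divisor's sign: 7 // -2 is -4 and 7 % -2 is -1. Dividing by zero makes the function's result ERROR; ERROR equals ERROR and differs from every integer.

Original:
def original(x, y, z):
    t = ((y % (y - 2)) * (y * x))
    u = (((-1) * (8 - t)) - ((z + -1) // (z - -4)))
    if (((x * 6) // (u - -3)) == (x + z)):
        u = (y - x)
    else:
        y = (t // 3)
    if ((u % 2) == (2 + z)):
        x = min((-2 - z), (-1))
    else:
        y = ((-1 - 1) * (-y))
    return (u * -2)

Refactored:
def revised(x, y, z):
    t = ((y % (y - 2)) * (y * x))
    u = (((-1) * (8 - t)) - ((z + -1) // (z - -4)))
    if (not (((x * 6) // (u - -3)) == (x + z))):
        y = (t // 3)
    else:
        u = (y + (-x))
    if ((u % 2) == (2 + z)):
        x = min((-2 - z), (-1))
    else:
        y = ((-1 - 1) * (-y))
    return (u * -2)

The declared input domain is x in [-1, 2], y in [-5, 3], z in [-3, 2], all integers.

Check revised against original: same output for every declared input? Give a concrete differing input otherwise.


Although boolean connective usage differs, and arithmetic usage differs, 216/216 inputs agree.
verdict: equivalent


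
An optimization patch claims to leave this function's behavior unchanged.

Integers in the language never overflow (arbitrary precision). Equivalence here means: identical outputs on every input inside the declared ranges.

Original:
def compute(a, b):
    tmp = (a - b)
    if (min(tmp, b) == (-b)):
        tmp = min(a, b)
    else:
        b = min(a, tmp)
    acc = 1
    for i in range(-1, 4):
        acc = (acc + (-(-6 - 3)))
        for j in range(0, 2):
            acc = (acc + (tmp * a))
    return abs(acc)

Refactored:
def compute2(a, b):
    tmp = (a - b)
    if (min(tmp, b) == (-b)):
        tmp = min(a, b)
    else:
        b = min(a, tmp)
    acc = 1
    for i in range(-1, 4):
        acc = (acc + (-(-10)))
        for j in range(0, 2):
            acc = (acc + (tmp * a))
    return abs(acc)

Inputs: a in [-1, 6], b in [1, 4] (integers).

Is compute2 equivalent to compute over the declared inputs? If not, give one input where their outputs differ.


The rewrite breaks on a=-1, b=1, where the results are 66 and 71.
compute: tmp := -2 | (min(tmp, b) == (-b)): false | b := -2 | acc := 1 | iter i=-1: | acc := 10 | iter j=0: | acc := 12 | iter j=1: | acc := 14 | iter i=0: | acc := 23 | iter j=0: | acc := 25 | iter j=1: | acc := 27 | iter i=1: | acc := 36 | iter j=0: | acc := 38 | iter j=1: | acc := 40 | iter i=2: | acc := 49 | iter j=0: | acc := 51 | iter j=1: | acc := 53 | iter i=3: | acc := 62 | iter j=0: | acc := 64 | iter j=1: | acc := 66 | result 66
compute2: tmp := -2 | (min(tmp, b) == (-b)): false | b := -2 | acc := 1 | iter i=-1: | acc := 11 | iter j=0: | acc := 13 | iter j=1: | acc := 15 | iter i=0: | acc := 25 | iter j=0: | acc := 27 | iter j=1: | acc := 29 | iter i=1: | acc := 39 | iter j=0: | acc := 41 | iter j=1: | acc := 43 | iter i=2: | acc := 53 | iter j=0: | acc := 55 | iter j=1: | acc := 57 | iter i=3: | acc := 67 | iter j=0: | acc := 69 | iter j=1: | acc := 71 | result 71
verdict: not equivalent; witness: a=-1, b=1
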